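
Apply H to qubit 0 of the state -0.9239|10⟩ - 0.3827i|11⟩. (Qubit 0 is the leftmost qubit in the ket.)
-0.6533|00⟩ - 0.2706i|01⟩ + 0.6533|10⟩ + 0.2706i|11⟩

H on qubit 0 mixes each pair of kets that differ only in qubit 0: amplitudes (a, b) of (|…0…⟩, |…1…⟩) become ((a + b)/√2, (a − b)/√2). Kets absent from the input have amplitude 0.
(|00⟩, |10⟩): (a, b) = (0, -0.9239) → (-0.6533, 0.6533)
(|01⟩, |11⟩): (a, b) = (0, -0.3827i) → (-0.2706i, 0.2706i)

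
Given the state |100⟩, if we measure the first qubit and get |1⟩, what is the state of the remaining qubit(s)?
|00⟩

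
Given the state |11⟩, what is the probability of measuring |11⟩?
1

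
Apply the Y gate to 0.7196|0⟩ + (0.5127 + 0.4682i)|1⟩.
(0.4682 - 0.5127i)|0⟩ + 0.7196i|1⟩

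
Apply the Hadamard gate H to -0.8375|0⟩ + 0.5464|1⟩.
-0.2058|0⟩ - 0.9786|1⟩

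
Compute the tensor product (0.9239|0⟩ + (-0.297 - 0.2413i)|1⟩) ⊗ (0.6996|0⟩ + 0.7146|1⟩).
0.6464|00⟩ + 0.6602|01⟩ + (-0.2078 - 0.1688i)|10⟩ + (-0.2122 - 0.1724i)|11⟩

amp(|b₁b₂…⟩) = product of the factor amplitudes for bits b₁, b₂, …; only kets whose every factor amplitude is nonzero survive.
|00⟩: (0.9239)(0.6996) = 0.6464
|01⟩: (0.9239)(0.7146) = 0.6602
|10⟩: (-0.297 - 0.2413i)(0.6996) = (-0.2078 - 0.1688i)
|11⟩: (-0.297 - 0.2413i)(0.7146) = (-0.2122 - 0.1724i)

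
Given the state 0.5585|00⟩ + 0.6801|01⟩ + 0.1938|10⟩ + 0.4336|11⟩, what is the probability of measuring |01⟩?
0.4625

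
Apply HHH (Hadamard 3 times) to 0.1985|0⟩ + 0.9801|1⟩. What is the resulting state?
0.8334|0⟩ - 0.5527|1⟩

H² = I, so H^3 = H: a single Hadamard. With (a, b) = (0.1985, 0.9801), H gives ((a + b)/√2, (a − b)/√2) = (0.8334, -0.5527).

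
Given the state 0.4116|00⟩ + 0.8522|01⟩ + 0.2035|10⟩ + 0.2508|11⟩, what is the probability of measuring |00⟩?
0.1694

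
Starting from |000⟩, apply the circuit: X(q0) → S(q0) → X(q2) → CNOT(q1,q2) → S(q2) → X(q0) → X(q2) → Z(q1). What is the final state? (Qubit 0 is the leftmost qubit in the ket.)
-|000⟩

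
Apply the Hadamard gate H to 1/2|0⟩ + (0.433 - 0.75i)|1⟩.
(0.6597 - 0.5303i)|0⟩ + (0.04738 + 0.5303i)|1⟩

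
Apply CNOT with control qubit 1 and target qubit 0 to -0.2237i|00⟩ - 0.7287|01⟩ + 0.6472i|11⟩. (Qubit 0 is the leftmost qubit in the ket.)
-0.2237i|00⟩ + 0.6472i|01⟩ - 0.7287|11⟩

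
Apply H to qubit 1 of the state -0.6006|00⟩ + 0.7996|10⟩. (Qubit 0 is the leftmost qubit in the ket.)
-0.4247|00⟩ - 0.4247|01⟩ + 0.5654|10⟩ + 0.5654|11⟩

H on qubit 1 mixes each pair of kets that differ only in qubit 1: amplitudes (a, b) of (|…0…⟩, |…1…⟩) become ((a + b)/√2, (a − b)/√2). Kets absent from the input have amplitude 0.
(|00⟩, |01⟩): (a, b) = (-0.6006, 0) → (-0.4247, -0.4247)
(|10⟩, |11⟩): (a, b) = (0.7996, 0) → (0.5654, 0.5654)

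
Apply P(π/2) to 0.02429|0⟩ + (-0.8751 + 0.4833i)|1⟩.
0.02429|0⟩ + (-0.4833 - 0.8751i)|1⟩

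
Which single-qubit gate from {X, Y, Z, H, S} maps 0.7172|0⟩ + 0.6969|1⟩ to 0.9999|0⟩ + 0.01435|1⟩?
H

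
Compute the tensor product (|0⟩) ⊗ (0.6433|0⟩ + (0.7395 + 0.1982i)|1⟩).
0.6433|00⟩ + (0.7395 + 0.1982i)|01⟩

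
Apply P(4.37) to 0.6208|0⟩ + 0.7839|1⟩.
0.6208|0⟩ + (-0.2632 - 0.7384i)|1⟩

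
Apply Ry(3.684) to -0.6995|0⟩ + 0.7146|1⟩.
-0.5011|0⟩ - 0.8654|1⟩

Ry(3.684) = [[cos(θ/2), −sin(θ/2)], [sin(θ/2), cos(θ/2)]]; θ = 3.684, cos(θ/2) ≈ -0.267891, sin(θ/2) ≈ 0.963449.
With a = amp(|0⟩) = -0.6995 and b = amp(|1⟩) = 0.7146:
new amp(|0⟩) = (-0.267891)·a + (-0.963449)·b = -0.5011
new amp(|1⟩) = (0.963449)·a + (-0.267891)·b = -0.8654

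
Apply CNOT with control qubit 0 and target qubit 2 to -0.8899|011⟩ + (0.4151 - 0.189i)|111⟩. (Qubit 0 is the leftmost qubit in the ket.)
-0.8899|011⟩ + (0.4151 - 0.189i)|110⟩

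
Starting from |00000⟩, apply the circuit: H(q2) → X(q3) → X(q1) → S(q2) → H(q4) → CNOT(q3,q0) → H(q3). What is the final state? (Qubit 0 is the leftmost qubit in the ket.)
1/√8|11000⟩ + 1/√8|11001⟩ - 1/√8|11010⟩ - 1/√8|11011⟩ + (1/√8)i|11100⟩ + (1/√8)i|11101⟩ - (1/√8)i|11110⟩ - (1/√8)i|11111⟩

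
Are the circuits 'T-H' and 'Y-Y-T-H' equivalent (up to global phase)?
Yes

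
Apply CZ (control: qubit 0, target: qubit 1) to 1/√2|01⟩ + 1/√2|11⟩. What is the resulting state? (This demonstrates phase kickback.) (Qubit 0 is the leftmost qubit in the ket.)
1/√2|01⟩ - 1/√2|11⟩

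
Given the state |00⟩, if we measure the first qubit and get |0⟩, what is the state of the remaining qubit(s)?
|0⟩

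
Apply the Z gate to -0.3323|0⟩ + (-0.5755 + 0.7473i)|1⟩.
-0.3323|0⟩ + (0.5755 - 0.7473i)|1⟩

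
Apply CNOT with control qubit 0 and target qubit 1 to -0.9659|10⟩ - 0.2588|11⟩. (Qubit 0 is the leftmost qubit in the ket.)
-0.2588|10⟩ - 0.9659|11⟩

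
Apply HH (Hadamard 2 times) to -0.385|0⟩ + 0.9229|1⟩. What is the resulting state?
-0.385|0⟩ + 0.9229|1⟩

H² = I, so an even number of Hadamards cancels: H^2 = I and the state is unchanged.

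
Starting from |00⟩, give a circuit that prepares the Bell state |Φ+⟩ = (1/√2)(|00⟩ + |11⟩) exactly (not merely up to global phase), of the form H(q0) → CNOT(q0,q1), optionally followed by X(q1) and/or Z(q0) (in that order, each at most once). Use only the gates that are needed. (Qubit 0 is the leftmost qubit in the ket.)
H(q0) → CNOT(q0,q1)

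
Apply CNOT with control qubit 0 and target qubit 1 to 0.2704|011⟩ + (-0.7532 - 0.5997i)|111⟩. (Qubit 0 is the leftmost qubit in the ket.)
0.2704|011⟩ + (-0.7532 - 0.5997i)|101⟩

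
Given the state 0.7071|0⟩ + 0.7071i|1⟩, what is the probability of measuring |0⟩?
0.5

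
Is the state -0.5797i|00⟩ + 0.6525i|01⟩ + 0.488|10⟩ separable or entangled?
Entangled

Writing the state as a|00⟩ + b|01⟩ + c|10⟩ + d|11⟩, it is a product state iff ad − bc = 0.
Here (a, b, c, d) = (-0.5797i, 0.6525i, 0.488, 0): ad − bc = (-0.5797i)(0) − (0.6525i)(0.488) = -0.3184i ≠ 0, so the state is entangled.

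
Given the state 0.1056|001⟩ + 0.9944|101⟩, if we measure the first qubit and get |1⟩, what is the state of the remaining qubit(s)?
|01⟩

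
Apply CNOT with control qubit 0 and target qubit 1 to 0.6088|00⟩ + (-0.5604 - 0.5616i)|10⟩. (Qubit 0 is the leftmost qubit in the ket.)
0.6088|00⟩ + (-0.5604 - 0.5616i)|11⟩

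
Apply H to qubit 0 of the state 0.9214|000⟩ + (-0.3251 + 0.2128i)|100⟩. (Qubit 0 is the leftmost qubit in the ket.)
(0.4216 + 0.1505i)|000⟩ + (0.8814 - 0.1505i)|100⟩

H on qubit 0 mixes each pair of kets that differ only in qubit 0: amplitudes (a, b) of (|…0…⟩, |…1…⟩) become ((a + b)/√2, (a − b)/√2). Kets absent from the input have amplitude 0.
(|000⟩, |100⟩): (a, b) = (0.9214, (-0.3251 + 0.2128i)) → ((0.4216 + 0.1505i), (0.8814 - 0.1505i))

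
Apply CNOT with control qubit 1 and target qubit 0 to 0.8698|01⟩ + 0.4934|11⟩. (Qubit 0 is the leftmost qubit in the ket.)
0.4934|01⟩ + 0.8698|11⟩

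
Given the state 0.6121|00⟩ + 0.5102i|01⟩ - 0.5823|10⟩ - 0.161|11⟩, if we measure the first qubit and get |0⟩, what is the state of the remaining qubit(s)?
0.7681|0⟩ + 0.6403i|1⟩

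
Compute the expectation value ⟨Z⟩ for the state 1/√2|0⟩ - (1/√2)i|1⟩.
0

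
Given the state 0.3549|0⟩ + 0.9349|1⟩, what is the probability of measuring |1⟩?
0.874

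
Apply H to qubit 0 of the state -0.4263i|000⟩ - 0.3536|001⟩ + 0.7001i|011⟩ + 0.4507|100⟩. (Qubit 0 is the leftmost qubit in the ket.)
(0.3187 - 0.3014i)|000⟩ - 0.25|001⟩ + 0.495i|011⟩ + (-0.3187 - 0.3014i)|100⟩ - 0.25|101⟩ + 0.495i|111⟩

H on qubit 0 mixes each pair of kets that differ only in qubit 0: amplitudes (a, b) of (|…0…⟩, |…1…⟩) become ((a + b)/√2, (a − b)/√2). Kets absent from the input have amplitude 0.
(|000⟩, |100⟩): (a, b) = (-0.4263i, 0.4507) → ((0.3187 - 0.3014i), (-0.3187 - 0.3014i))
(|001⟩, |101⟩): (a, b) = (-0.3536, 0) → (-0.25, -0.25)
(|011⟩, |111⟩): (a, b) = (0.7001i, 0) → (0.495i, 0.495i)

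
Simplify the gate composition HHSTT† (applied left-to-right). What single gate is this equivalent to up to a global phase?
S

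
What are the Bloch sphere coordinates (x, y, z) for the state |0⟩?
(0, 0, 1)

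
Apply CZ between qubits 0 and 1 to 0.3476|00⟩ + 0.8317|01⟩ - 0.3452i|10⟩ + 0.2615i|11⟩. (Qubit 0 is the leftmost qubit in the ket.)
0.3476|00⟩ + 0.8317|01⟩ - 0.3452i|10⟩ - 0.2615i|11⟩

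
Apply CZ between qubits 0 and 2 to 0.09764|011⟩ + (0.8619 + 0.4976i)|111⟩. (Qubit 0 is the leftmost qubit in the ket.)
0.09764|011⟩ + (-0.8619 - 0.4976i)|111⟩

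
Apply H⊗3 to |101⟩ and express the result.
1/√8|000⟩ - 1/√8|001⟩ + 1/√8|010⟩ - 1/√8|011⟩ - 1/√8|100⟩ + 1/√8|101⟩ - 1/√8|110⟩ + 1/√8|111⟩

H⊗3 gives amp(|y⟩) = (1/2√2) Σ_x (−1)^(x·y) amp(|x⟩), where x·y is the number of positions in which both x and y have a 1.
|000⟩: (1)/(2√2) = 1/√8
|001⟩: (-1)/(2√2) = -1/√8
|010⟩: (1)/(2√2) = 1/√8
|011⟩: (-1)/(2√2) = -1/√8
|100⟩: (-1)/(2√2) = -1/√8
|101⟩: (1)/(2√2) = 1/√8
|110⟩: (-1)/(2√2) = -1/√8
|111⟩: (1)/(2√2) = 1/√8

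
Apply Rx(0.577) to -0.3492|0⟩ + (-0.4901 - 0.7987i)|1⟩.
(-0.562 + 0.1394i)|0⟩ + (-0.4698 - 0.6663i)|1⟩

Rx(0.577) = [[cos(θ/2), −i·sin(θ/2)], [−i·sin(θ/2), cos(θ/2)]]; θ = 0.577, cos(θ/2) ≈ 0.958672, sin(θ/2) ≈ 0.284515.
With a = amp(|0⟩) = -0.3492 and b = amp(|1⟩) = (-0.4901 - 0.7987i):
new amp(|0⟩) = (0.958672)·a + (-0.284515i)·b = (-0.562 + 0.1394i)
new amp(|1⟩) = (-0.284515i)·a + (0.958672)·b = (-0.4698 - 0.6663i)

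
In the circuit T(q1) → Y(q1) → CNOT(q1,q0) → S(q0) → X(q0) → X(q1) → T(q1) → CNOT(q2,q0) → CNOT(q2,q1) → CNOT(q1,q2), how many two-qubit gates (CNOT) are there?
4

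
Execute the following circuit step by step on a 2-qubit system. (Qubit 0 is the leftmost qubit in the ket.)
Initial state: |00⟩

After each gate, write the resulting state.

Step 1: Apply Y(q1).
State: i|01⟩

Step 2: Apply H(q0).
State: (1/√2)i|01⟩ + (1/√2)i|11⟩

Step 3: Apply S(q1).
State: -1/√2|01⟩ - 1/√2|11⟩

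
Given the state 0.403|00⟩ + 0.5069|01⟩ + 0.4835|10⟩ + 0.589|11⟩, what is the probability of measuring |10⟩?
0.2338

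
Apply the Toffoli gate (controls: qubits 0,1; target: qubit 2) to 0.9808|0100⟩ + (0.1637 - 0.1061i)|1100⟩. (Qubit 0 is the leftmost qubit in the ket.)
0.9808|0100⟩ + (0.1637 - 0.1061i)|1110⟩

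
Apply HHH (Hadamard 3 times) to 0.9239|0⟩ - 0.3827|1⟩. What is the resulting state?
0.3827|0⟩ + 0.9239|1⟩

H² = I, so H^3 = H: a single Hadamard. With (a, b) = (0.9239, -0.3827), H gives ((a + b)/√2, (a − b)/√2) = (0.3827, 0.9239).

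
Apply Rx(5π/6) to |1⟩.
-0.9659i|0⟩ + 0.2588|1⟩

Rx(5π/6) = [[cos(θ/2), −i·sin(θ/2)], [−i·sin(θ/2), cos(θ/2)]]; θ = 5π/6, cos(θ/2) ≈ 0.258819, sin(θ/2) ≈ 0.965926.
With a = amp(|0⟩) = 0 and b = amp(|1⟩) = 1:
new amp(|0⟩) = (0.258819)·a + (-0.965926i)·b = -0.9659i
new amp(|1⟩) = (-0.965926i)·a + (0.258819)·b = 0.2588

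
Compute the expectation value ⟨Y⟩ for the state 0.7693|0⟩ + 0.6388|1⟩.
0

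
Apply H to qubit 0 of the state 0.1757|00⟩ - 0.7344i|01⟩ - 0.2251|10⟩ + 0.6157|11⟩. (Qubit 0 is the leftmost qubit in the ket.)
-0.03493|00⟩ + (0.4354 - 0.5193i)|01⟩ + 0.2834|10⟩ + (-0.4354 - 0.5193i)|11⟩

H on qubit 0 mixes each pair of kets that differ only in qubit 0: amplitudes (a, b) of (|…0…⟩, |…1…⟩) become ((a + b)/√2, (a − b)/√2). Kets absent from the input have amplitude 0.
(|00⟩, |10⟩): (a, b) = (0.1757, -0.2251) → (-0.03493, 0.2834)
(|01⟩, |11⟩): (a, b) = (-0.7344i, 0.6157) → ((0.4354 - 0.5193i), (-0.4354 - 0.5193i))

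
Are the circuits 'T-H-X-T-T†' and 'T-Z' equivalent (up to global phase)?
No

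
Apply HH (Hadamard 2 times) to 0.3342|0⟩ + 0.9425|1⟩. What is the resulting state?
0.3342|0⟩ + 0.9425|1⟩

H² = I, so an even number of Hadamards cancels: H^2 = I and the state is unchanged.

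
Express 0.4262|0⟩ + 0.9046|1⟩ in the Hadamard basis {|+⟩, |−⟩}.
0.941|+⟩ - 0.3383|−⟩

With |ψ⟩ = α|0⟩ + β|1⟩, the Hadamard-basis coefficients are ⟨+|ψ⟩ = (α + β)/√2 and ⟨−|ψ⟩ = (α − β)/√2.
Here α = 0.4262, β = 0.9046: (α + β)/√2 = 0.941, (α − β)/√2 = -0.3383.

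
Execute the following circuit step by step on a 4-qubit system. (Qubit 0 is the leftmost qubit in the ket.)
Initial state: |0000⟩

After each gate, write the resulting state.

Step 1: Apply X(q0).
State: |1000⟩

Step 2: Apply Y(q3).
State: i|1001⟩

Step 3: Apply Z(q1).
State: i|1001⟩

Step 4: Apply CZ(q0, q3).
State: -i|1001⟩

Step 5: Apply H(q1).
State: -(1/√2)i|1001⟩ - (1/√2)i|1101⟩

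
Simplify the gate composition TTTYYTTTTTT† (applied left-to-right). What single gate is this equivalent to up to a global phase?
T†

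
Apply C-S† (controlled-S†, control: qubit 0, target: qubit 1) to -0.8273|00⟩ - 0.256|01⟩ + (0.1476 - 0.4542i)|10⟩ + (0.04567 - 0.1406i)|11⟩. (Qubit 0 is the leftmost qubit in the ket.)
-0.8273|00⟩ - 0.256|01⟩ + (0.1476 - 0.4542i)|10⟩ + (-0.1406 - 0.04567i)|11⟩

C-S† leaves the control-|0⟩ kets |00⟩, |01⟩ unchanged and applies S† to qubit 1 on the control-|1⟩ pair (|10⟩, |11⟩).
S† = [[1, 0], [0, -i]].
With a = amp(|10⟩) = (0.1476 - 0.4542i) and b = amp(|11⟩) = (0.04567 - 0.1406i):
new amp(|10⟩) = (1)·a = (0.1476 - 0.4542i)
new amp(|11⟩) = (-i)·b = (-0.1406 - 0.04567i)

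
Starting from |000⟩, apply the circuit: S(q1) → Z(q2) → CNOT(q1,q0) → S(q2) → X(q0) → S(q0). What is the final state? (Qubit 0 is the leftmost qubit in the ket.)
i|100⟩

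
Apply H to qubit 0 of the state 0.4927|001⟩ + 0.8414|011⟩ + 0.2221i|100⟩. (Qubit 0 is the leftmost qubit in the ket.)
0.157i|000⟩ + 0.3484|001⟩ + 0.595|011⟩ - 0.157i|100⟩ + 0.3484|101⟩ + 0.595|111⟩

H on qubit 0 mixes each pair of kets that differ only in qubit 0: amplitudes (a, b) of (|…0…⟩, |…1…⟩) become ((a + b)/√2, (a − b)/√2). Kets absent from the input have amplitude 0.
(|000⟩, |100⟩): (a, b) = (0, 0.2221i) → (0.157i, -0.157i)
(|001⟩, |101⟩): (a, b) = (0.4927, 0) → (0.3484, 0.3484)
(|011⟩, |111⟩): (a, b) = (0.8414, 0) → (0.595, 0.595)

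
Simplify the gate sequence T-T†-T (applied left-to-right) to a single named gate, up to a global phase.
T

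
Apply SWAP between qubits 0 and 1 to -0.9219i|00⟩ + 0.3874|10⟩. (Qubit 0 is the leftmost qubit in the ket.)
-0.9219i|00⟩ + 0.3874|01⟩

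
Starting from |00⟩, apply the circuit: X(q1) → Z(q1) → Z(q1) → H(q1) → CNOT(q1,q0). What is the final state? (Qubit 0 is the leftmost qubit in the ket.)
1/√2|00⟩ - 1/√2|11⟩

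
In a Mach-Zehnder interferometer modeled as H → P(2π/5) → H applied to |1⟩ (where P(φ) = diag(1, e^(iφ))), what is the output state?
(0.3455 - 0.4755i)|0⟩ + (0.6545 + 0.4755i)|1⟩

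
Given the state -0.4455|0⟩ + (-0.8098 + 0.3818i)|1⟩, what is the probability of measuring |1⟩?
0.8015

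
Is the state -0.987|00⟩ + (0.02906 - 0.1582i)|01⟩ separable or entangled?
Separable

Writing the state as a|00⟩ + b|01⟩ + c|10⟩ + d|11⟩, it is a product state iff ad − bc = 0.
Here (a, b, c, d) = (-0.987, (0.02906 - 0.1582i), 0, 0): ad − bc = (-0.987)(0) − (0.02906 - 0.1582i)(0) = 0, so the state is separable.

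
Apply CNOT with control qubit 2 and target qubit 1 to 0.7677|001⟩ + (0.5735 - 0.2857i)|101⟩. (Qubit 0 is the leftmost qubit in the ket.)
0.7677|011⟩ + (0.5735 - 0.2857i)|111⟩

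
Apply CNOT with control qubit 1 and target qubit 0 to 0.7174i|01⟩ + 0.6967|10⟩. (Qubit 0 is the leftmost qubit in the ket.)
0.6967|10⟩ + 0.7174i|11⟩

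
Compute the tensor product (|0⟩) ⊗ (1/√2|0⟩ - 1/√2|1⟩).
1/√2|00⟩ - 1/√2|01⟩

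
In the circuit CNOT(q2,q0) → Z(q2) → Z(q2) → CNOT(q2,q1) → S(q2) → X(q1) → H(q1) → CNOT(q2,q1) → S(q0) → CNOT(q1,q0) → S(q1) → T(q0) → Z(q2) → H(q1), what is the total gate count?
14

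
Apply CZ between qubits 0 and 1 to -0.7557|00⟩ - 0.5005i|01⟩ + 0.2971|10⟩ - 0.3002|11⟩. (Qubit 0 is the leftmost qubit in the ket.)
-0.7557|00⟩ - 0.5005i|01⟩ + 0.2971|10⟩ + 0.3002|11⟩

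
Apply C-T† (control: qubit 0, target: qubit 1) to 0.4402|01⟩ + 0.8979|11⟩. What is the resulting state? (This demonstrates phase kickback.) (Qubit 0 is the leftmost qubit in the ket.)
0.4402|01⟩ + (0.6349 - 0.6349i)|11⟩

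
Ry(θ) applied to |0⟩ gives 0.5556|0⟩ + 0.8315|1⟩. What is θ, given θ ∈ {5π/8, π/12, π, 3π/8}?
5π/8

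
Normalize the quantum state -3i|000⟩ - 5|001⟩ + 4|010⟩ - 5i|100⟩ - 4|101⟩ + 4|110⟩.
-0.29i|000⟩ - 0.4834|001⟩ + 0.3867|010⟩ - 0.4834i|100⟩ - 0.3867|101⟩ + 0.3867|110⟩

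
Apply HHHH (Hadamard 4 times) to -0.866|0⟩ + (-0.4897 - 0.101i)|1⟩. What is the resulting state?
-0.866|0⟩ + (-0.4897 - 0.101i)|1⟩

H² = I, so an even number of Hadamards cancels: H^4 = I and the state is unchanged.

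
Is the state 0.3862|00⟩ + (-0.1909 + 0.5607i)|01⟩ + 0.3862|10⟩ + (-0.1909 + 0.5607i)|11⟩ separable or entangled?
Separable

Writing the state as a|00⟩ + b|01⟩ + c|10⟩ + d|11⟩, it is a product state iff ad − bc = 0.
Here (a, b, c, d) = (0.3862, (-0.1909 + 0.5607i), 0.3862, (-0.1909 + 0.5607i)): ad − bc = (0.3862)(-0.1909 + 0.5607i) − (-0.1909 + 0.5607i)(0.3862) = 0, so the state is separable.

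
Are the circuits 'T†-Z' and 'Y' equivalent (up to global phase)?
No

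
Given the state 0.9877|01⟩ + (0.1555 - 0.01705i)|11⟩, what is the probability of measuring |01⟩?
0.9756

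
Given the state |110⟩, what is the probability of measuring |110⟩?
1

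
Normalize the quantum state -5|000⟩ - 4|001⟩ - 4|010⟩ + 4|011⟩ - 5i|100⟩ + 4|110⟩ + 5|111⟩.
-0.4241|000⟩ - 0.3393|001⟩ - 0.3393|010⟩ + 0.3393|011⟩ - 0.4241i|100⟩ + 0.3393|110⟩ + 0.4241|111⟩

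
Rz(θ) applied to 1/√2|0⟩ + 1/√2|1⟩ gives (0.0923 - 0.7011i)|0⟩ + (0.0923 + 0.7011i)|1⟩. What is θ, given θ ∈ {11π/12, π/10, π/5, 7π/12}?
11π/12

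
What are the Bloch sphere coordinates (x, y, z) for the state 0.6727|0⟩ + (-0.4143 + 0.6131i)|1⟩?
(-0.5574, 0.8249, -0.09501)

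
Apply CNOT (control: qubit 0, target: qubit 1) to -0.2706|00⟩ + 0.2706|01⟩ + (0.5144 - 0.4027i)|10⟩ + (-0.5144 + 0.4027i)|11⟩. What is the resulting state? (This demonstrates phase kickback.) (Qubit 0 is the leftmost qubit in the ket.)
-0.2706|00⟩ + 0.2706|01⟩ + (-0.5144 + 0.4027i)|10⟩ + (0.5144 - 0.4027i)|11⟩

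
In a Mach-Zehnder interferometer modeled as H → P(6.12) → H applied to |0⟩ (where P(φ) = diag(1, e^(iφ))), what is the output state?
(0.9934 - 0.08123i)|0⟩ + (0.006643 + 0.08123i)|1⟩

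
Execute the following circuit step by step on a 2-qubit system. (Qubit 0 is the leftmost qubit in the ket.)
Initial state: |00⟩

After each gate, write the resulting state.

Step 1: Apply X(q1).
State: |01⟩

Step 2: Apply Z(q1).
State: -|01⟩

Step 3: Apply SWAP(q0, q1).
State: -|10⟩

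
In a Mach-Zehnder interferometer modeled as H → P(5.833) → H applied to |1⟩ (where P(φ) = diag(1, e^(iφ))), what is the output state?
(0.04982 + 0.2176i)|0⟩ + (0.9502 - 0.2176i)|1⟩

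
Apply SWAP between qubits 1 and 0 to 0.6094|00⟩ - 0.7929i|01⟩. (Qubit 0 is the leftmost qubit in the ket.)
0.6094|00⟩ - 0.7929i|10⟩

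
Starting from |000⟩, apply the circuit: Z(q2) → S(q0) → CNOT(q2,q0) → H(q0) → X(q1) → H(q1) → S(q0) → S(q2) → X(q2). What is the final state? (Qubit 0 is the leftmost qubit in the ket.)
1/2|001⟩ - 1/2|011⟩ + (1/2)i|101⟩ - (1/2)i|111⟩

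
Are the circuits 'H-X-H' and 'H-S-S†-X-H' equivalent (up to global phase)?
Yes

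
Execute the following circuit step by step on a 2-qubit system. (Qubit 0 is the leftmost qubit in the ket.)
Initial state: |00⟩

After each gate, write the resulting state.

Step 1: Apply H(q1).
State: 1/√2|00⟩ + 1/√2|01⟩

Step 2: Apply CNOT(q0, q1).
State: 1/√2|00⟩ + 1/√2|01⟩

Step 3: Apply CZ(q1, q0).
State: 1/√2|00⟩ + 1/√2|01⟩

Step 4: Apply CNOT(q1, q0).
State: 1/√2|00⟩ + 1/√2|11⟩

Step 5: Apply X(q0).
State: 1/√2|01⟩ + 1/√2|10⟩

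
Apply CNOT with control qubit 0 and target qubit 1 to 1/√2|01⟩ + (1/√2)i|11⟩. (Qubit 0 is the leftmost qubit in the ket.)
1/√2|01⟩ + (1/√2)i|10⟩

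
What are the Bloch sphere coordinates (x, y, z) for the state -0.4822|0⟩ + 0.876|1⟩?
(-0.8448, 0, -0.5349)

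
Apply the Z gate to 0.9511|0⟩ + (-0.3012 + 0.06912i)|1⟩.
0.9511|0⟩ + (0.3012 - 0.06912i)|1⟩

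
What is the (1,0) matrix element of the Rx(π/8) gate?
-0.1951i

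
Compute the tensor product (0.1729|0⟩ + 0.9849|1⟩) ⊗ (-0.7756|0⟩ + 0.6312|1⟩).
-0.1341|00⟩ + 0.1091|01⟩ - 0.7639|10⟩ + 0.6217|11⟩

amp(|b₁b₂…⟩) = product of the factor amplitudes for bits b₁, b₂, …; only kets whose every factor amplitude is nonzero survive.
|00⟩: (0.1729)(-0.7756) = -0.1341
|01⟩: (0.1729)(0.6312) = 0.1091
|10⟩: (0.9849)(-0.7756) = -0.7639
|11⟩: (0.9849)(0.6312) = 0.6217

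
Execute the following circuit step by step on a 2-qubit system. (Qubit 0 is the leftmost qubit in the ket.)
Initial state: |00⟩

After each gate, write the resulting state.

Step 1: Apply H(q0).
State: 1/√2|00⟩ + 1/√2|10⟩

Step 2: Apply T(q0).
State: 1/√2|00⟩ + (1/2 + (1/2)i)|10⟩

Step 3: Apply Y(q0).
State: (1/2 - (1/2)i)|00⟩ + (1/√2)i|10⟩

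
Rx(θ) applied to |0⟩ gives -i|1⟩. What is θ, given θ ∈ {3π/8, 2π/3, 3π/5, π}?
π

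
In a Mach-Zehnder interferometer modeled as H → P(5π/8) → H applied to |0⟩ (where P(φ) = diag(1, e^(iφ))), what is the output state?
(0.3087 + 0.4619i)|0⟩ + (0.6913 - 0.4619i)|1⟩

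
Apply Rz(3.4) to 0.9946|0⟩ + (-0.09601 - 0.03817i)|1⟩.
(-0.1281 - 0.9863i)|0⟩ + (0.05022 - 0.09029i)|1⟩

Rz(3.4) = [[e^(−iθ/2), 0], [0, e^(iθ/2)]] with e^(±iθ/2) = cos(θ/2) ± i·sin(θ/2); θ = 3.4, cos(θ/2) ≈ -0.128844, sin(θ/2) ≈ 0.991665.
With a = amp(|0⟩) = 0.9946 and b = amp(|1⟩) = (-0.09601 - 0.03817i):
new amp(|0⟩) = (-0.128844 - 0.991665i)·a = (-0.1281 - 0.9863i)
new amp(|1⟩) = (-0.128844 + 0.991665i)·b = (0.05022 - 0.09029i)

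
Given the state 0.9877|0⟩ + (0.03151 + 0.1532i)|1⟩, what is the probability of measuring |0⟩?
0.9756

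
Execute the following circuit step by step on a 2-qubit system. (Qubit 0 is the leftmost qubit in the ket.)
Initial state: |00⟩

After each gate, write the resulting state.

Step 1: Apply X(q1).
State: |01⟩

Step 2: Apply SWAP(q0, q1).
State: |10⟩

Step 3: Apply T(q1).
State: |10⟩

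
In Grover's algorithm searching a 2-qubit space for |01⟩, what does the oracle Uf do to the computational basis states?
Uf|x⟩ = -|x⟩ if x = 01, else |x⟩ (phase flip on target)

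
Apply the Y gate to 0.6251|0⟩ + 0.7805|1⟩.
-0.7805i|0⟩ + 0.6251i|1⟩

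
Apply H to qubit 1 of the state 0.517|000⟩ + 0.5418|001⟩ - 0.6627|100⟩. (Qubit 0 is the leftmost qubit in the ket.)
0.3656|000⟩ + 0.3831|001⟩ + 0.3656|010⟩ + 0.3831|011⟩ - 0.4686|100⟩ - 0.4686|110⟩

H on qubit 1 mixes each pair of kets that differ only in qubit 1: amplitudes (a, b) of (|…0…⟩, |…1…⟩) become ((a + b)/√2, (a − b)/√2). Kets absent from the input have amplitude 0.
(|000⟩, |010⟩): (a, b) = (0.517, 0) → (0.3656, 0.3656)
(|001⟩, |011⟩): (a, b) = (0.5418, 0) → (0.3831, 0.3831)
(|100⟩, |110⟩): (a, b) = (-0.6627, 0) → (-0.4686, -0.4686)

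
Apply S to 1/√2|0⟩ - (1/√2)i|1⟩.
1/√2|0⟩ + 1/√2|1⟩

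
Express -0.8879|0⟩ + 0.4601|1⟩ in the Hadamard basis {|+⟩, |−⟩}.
-0.3025|+⟩ - 0.9532|−⟩

With |ψ⟩ = α|0⟩ + β|1⟩, the Hadamard-basis coefficients are ⟨+|ψ⟩ = (α + β)/√2 and ⟨−|ψ⟩ = (α − β)/√2.
Here α = -0.8879, β = 0.4601: (α + β)/√2 = -0.3025, (α − β)/√2 = -0.9532.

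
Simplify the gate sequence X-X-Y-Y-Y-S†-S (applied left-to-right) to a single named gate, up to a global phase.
Y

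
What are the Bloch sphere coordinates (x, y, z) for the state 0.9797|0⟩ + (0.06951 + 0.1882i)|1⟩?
(0.1362, 0.3688, 0.9196)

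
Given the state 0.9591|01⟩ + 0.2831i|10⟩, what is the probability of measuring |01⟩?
0.9199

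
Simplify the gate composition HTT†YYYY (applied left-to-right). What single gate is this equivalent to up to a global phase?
H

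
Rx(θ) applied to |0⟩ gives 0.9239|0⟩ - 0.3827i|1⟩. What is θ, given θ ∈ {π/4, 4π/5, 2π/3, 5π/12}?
π/4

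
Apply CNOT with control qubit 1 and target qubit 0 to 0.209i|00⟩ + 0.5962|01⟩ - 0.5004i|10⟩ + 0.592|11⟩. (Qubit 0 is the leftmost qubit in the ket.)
0.209i|00⟩ + 0.592|01⟩ - 0.5004i|10⟩ + 0.5962|11⟩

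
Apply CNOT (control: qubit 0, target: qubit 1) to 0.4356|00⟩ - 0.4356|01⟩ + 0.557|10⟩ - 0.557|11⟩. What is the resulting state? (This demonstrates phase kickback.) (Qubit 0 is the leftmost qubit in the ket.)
0.4356|00⟩ - 0.4356|01⟩ - 0.557|10⟩ + 0.557|11⟩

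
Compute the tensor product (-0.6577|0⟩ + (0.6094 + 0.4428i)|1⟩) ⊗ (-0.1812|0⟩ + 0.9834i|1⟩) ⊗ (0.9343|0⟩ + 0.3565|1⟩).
0.1113|000⟩ + 0.04249|001⟩ - 0.6043i|010⟩ - 0.2306i|011⟩ + (-0.1032 - 0.07496i)|100⟩ + (-0.03937 - 0.0286i)|101⟩ + (-0.4068 + 0.5599i)|110⟩ + (-0.1552 + 0.2136i)|111⟩

amp(|b₁b₂…⟩) = product of the factor amplitudes for bits b₁, b₂, …; only kets whose every factor amplitude is nonzero survive.
|000⟩: (-0.6577)(-0.1812)(0.9343) = 0.1113
|001⟩: (-0.6577)(-0.1812)(0.3565) = 0.04249
|010⟩: (-0.6577)(0.9834i)(0.9343) = -0.6043i
|011⟩: (-0.6577)(0.9834i)(0.3565) = -0.2306i
|100⟩: (0.6094 + 0.4428i)(-0.1812)(0.9343) = (-0.1032 - 0.07496i)
|101⟩: (0.6094 + 0.4428i)(-0.1812)(0.3565) = (-0.03937 - 0.0286i)
|110⟩: (0.6094 + 0.4428i)(0.9834i)(0.9343) = (-0.4068 + 0.5599i)
|111⟩: (0.6094 + 0.4428i)(0.9834i)(0.3565) = (-0.1552 + 0.2136i)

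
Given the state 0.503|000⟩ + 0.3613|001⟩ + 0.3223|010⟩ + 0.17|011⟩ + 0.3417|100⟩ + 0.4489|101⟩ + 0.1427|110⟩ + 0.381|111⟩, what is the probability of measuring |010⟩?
0.1039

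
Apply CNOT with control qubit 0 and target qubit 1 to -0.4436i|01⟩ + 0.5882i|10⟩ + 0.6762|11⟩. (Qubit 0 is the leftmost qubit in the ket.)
-0.4436i|01⟩ + 0.6762|10⟩ + 0.5882i|11⟩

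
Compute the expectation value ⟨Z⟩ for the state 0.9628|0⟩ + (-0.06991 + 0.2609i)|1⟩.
0.854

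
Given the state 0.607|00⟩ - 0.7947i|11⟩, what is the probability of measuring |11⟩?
0.6315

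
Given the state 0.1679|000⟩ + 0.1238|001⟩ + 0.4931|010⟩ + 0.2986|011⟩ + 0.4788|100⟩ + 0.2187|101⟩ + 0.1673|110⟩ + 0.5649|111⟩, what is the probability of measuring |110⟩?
0.02799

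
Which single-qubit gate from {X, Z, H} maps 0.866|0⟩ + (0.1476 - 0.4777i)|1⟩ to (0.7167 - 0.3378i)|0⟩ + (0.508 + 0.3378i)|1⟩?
H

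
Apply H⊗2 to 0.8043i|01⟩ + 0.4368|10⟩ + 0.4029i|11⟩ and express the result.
(0.2184 + 0.6036i)|00⟩ + (0.2184 - 0.6036i)|01⟩ + (-0.2184 + 0.2007i)|10⟩ + (-0.2184 - 0.2007i)|11⟩

H⊗2 gives amp(|y⟩) = (1/2) Σ_x (−1)^(x·y) amp(|x⟩), where x·y is the number of positions in which both x and y have a 1.
|00⟩: (0.8043i + 0.4368 + 0.4029i)/2 = (0.2184 + 0.6036i)
|01⟩: (-0.8043i + 0.4368 - 0.4029i)/2 = (0.2184 - 0.6036i)
|10⟩: (0.8043i - 0.4368 - 0.4029i)/2 = (-0.2184 + 0.2007i)
|11⟩: (-0.8043i - 0.4368 + 0.4029i)/2 = (-0.2184 - 0.2007i)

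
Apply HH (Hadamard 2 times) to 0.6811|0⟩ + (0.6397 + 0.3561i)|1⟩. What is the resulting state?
0.6811|0⟩ + (0.6397 + 0.3561i)|1⟩

H² = I, so an even number of Hadamards cancels: H^2 = I and the state is unchanged.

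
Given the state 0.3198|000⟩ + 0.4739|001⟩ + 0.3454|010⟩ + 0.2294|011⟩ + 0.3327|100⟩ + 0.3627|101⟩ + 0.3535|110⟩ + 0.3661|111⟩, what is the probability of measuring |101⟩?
0.1316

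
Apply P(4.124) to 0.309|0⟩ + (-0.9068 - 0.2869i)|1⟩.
0.309|0⟩ + (0.2646 + 0.9135i)|1⟩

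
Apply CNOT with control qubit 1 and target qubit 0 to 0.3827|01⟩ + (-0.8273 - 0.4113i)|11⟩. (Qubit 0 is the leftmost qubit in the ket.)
(-0.8273 - 0.4113i)|01⟩ + 0.3827|11⟩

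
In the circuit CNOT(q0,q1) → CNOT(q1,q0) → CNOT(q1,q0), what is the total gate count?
3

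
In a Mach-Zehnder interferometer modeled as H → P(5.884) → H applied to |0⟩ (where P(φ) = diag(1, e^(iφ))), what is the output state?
(0.9607 - 0.1943i)|0⟩ + (0.03931 + 0.1943i)|1⟩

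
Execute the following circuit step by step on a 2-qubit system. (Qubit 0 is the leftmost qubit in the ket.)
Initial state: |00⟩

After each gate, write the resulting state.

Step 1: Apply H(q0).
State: 1/√2|00⟩ + 1/√2|10⟩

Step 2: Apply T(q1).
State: 1/√2|00⟩ + 1/√2|10⟩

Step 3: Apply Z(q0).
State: 1/√2|00⟩ - 1/√2|10⟩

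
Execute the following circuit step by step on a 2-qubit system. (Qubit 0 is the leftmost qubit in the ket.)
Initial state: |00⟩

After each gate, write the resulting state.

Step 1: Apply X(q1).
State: |01⟩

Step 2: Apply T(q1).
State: (1/√2 + (1/√2)i)|01⟩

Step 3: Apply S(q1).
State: (-1/√2 + (1/√2)i)|01⟩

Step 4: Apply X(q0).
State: (-1/√2 + (1/√2)i)|11⟩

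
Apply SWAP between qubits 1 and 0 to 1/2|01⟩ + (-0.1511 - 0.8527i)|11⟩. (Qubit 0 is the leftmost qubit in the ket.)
1/2|10⟩ + (-0.1511 - 0.8527i)|11⟩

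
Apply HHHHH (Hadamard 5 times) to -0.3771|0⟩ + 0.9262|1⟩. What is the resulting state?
0.3883|0⟩ - 0.9216|1⟩

H² = I, so H^5 = H: a single Hadamard. With (a, b) = (-0.3771, 0.9262), H gives ((a + b)/√2, (a − b)/√2) = (0.3883, -0.9216).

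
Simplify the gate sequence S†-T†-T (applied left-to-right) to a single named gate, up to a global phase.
S†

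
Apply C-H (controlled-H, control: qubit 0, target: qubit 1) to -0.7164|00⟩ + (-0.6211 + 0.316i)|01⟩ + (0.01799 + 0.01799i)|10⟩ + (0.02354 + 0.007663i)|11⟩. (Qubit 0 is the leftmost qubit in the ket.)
-0.7164|00⟩ + (-0.6211 + 0.316i)|01⟩ + (0.02937 + 0.01814i)|10⟩ + (-0.003924 + 0.007302i)|11⟩

C-H leaves the control-|0⟩ kets |00⟩, |01⟩ unchanged and applies H to qubit 1 on the control-|1⟩ pair (|10⟩, |11⟩).
H = [[1/√2, 1/√2], [1/√2, -1/√2]].
With a = amp(|10⟩) = (0.01799 + 0.01799i) and b = amp(|11⟩) = (0.02354 + 0.007663i):
new amp(|10⟩) = (1/√2)·a + (1/√2)·b = (0.02937 + 0.01814i)
new amp(|11⟩) = (1/√2)·a + (-1/√2)·b = (-0.003924 + 0.007302i)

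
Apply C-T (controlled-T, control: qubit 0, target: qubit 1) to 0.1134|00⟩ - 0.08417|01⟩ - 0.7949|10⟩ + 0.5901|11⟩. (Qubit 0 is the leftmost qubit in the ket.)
0.1134|00⟩ - 0.08417|01⟩ - 0.7949|10⟩ + (0.4173 + 0.4173i)|11⟩

C-T leaves the control-|0⟩ kets |00⟩, |01⟩ unchanged and applies T to qubit 1 on the control-|1⟩ pair (|10⟩, |11⟩).
T = [[1, 0], [0, (1/√2 + (1/√2)i)]].
With a = amp(|10⟩) = -0.7949 and b = amp(|11⟩) = 0.5901:
new amp(|10⟩) = (1)·a = -0.7949
new amp(|11⟩) = (1/√2 + (1/√2)i)·b = (0.4173 + 0.4173i)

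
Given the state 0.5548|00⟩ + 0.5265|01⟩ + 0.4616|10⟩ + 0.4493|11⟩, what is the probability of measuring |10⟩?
0.2131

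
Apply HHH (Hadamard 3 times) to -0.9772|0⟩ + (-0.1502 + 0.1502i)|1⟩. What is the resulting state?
(-0.7972 + 0.1062i)|0⟩ + (-0.5848 - 0.1062i)|1⟩

H² = I, so H^3 = H: a single Hadamard. With (a, b) = (-0.9772, (-0.1502 + 0.1502i)), H gives ((a + b)/√2, (a − b)/√2) = ((-0.7972 + 0.1062i), (-0.5848 - 0.1062i)).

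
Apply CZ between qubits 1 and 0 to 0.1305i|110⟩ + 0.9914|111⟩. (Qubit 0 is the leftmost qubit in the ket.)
-0.1305i|110⟩ - 0.9914|111⟩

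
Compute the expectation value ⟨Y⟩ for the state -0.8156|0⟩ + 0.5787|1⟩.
0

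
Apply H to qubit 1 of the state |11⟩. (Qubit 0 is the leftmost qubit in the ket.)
1/√2|10⟩ - 1/√2|11⟩

H on qubit 1 mixes each pair of kets that differ only in qubit 1: amplitudes (a, b) of (|…0…⟩, |…1…⟩) become ((a + b)/√2, (a − b)/√2). Kets absent from the input have amplitude 0.
(|10⟩, |11⟩): (a, b) = (0, 1) → (1/√2, -1/√2)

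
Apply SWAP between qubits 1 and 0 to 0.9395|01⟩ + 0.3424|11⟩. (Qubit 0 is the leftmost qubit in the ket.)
0.9395|10⟩ + 0.3424|11⟩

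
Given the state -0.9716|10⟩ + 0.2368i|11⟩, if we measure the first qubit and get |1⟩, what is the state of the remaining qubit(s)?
-0.9716|0⟩ + 0.2368i|1⟩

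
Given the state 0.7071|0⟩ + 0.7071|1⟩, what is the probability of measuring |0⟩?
0.5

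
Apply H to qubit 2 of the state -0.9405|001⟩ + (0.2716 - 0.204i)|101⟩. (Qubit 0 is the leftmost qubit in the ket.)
-0.665|000⟩ + 0.665|001⟩ + (0.1921 - 0.1442i)|100⟩ + (-0.1921 + 0.1442i)|101⟩

H on qubit 2 mixes each pair of kets that differ only in qubit 2: amplitudes (a, b) of (|…0…⟩, |…1…⟩) become ((a + b)/√2, (a − b)/√2). Kets absent from the input have amplitude 0.
(|000⟩, |001⟩): (a, b) = (0, -0.9405) → (-0.665, 0.665)
(|100⟩, |101⟩): (a, b) = (0, (0.2716 - 0.204i)) → ((0.1921 - 0.1442i), (-0.1921 + 0.1442i))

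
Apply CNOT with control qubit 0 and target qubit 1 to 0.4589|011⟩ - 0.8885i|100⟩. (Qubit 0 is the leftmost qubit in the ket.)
0.4589|011⟩ - 0.8885i|110⟩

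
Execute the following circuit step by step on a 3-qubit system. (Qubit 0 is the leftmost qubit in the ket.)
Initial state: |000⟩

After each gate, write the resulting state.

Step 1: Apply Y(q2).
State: i|001⟩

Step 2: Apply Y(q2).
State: |000⟩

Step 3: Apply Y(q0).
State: i|100⟩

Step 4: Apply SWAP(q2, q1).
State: i|100⟩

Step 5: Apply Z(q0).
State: -i|100⟩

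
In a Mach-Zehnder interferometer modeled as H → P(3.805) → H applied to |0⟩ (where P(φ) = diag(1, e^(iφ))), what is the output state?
(0.1061 - 0.3079i)|0⟩ + (0.8939 + 0.3079i)|1⟩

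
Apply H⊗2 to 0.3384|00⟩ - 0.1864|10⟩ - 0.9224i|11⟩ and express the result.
(0.076 - 0.4612i)|00⟩ + (0.076 + 0.4612i)|01⟩ + (0.2624 + 0.4612i)|10⟩ + (0.2624 - 0.4612i)|11⟩

H⊗2 gives amp(|y⟩) = (1/2) Σ_x (−1)^(x·y) amp(|x⟩), where x·y is the number of positions in which both x and y have a 1.
|00⟩: (0.3384 - 0.1864 - 0.9224i)/2 = (0.076 - 0.4612i)
|01⟩: (0.3384 - 0.1864 + 0.9224i)/2 = (0.076 + 0.4612i)
|10⟩: (0.3384 + 0.1864 + 0.9224i)/2 = (0.2624 + 0.4612i)
|11⟩: (0.3384 + 0.1864 - 0.9224i)/2 = (0.2624 - 0.4612i)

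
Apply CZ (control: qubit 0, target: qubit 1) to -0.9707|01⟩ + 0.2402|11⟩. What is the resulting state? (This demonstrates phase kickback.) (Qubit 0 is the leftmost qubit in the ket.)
-0.9707|01⟩ - 0.2402|11⟩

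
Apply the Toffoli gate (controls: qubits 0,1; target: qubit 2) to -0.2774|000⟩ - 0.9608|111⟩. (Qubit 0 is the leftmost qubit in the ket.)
-0.2774|000⟩ - 0.9608|110⟩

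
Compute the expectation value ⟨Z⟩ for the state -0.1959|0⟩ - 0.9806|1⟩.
-0.9232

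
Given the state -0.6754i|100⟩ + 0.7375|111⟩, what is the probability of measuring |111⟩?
0.5439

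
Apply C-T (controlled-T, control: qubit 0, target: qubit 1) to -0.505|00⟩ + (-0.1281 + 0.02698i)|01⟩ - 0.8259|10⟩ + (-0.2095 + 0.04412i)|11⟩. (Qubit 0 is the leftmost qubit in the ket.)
-0.505|00⟩ + (-0.1281 + 0.02698i)|01⟩ - 0.8259|10⟩ + (-0.1793 - 0.1169i)|11⟩

C-T leaves the control-|0⟩ kets |00⟩, |01⟩ unchanged and applies T to qubit 1 on the control-|1⟩ pair (|10⟩, |11⟩).
T = [[1, 0], [0, (1/√2 + (1/√2)i)]].
With a = amp(|10⟩) = -0.8259 and b = amp(|11⟩) = (-0.2095 + 0.04412i):
new amp(|10⟩) = (1)·a = -0.8259
new amp(|11⟩) = (1/√2 + (1/√2)i)·b = (-0.1793 - 0.1169i)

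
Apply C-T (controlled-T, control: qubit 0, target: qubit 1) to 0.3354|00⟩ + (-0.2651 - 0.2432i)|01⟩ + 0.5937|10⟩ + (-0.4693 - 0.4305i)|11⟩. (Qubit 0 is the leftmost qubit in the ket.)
0.3354|00⟩ + (-0.2651 - 0.2432i)|01⟩ + 0.5937|10⟩ + (-0.02744 - 0.6363i)|11⟩

C-T leaves the control-|0⟩ kets |00⟩, |01⟩ unchanged and applies T to qubit 1 on the control-|1⟩ pair (|10⟩, |11⟩).
T = [[1, 0], [0, (1/√2 + (1/√2)i)]].
With a = amp(|10⟩) = 0.5937 and b = amp(|11⟩) = (-0.4693 - 0.4305i):
new amp(|10⟩) = (1)·a = 0.5937
new amp(|11⟩) = (1/√2 + (1/√2)i)·b = (-0.02744 - 0.6363i)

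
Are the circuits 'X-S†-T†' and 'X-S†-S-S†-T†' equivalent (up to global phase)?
Yes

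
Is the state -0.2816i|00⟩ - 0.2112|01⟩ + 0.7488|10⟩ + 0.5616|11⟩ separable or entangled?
Entangled

Writing the state as a|00⟩ + b|01⟩ + c|10⟩ + d|11⟩, it is a product state iff ad − bc = 0.
Here (a, b, c, d) = (-0.2816i, -0.2112, 0.7488, 0.5616): ad − bc = (-0.2816i)(0.5616) − (-0.2112)(0.7488) = (0.1581 - 0.1581i) ≠ 0, so the state is entangled.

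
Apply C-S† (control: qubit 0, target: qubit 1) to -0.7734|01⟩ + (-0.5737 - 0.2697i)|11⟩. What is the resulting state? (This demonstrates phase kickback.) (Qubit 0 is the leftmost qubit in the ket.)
-0.7734|01⟩ + (-0.2697 + 0.5737i)|11⟩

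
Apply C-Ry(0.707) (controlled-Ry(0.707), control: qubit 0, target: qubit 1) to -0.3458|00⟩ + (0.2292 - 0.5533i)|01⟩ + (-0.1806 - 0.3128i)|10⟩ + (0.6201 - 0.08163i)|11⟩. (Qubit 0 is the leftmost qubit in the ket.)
-0.3458|00⟩ + (0.2292 - 0.5533i)|01⟩ + (-0.3841 - 0.2652i)|10⟩ + (0.5192 - 0.1849i)|11⟩

C-Ry(0.707) leaves the control-|0⟩ kets |00⟩, |01⟩ unchanged and applies Ry(0.707) to qubit 1 on the control-|1⟩ pair (|10⟩, |11⟩).
Ry(0.707) = [[cos(θ/2), −sin(θ/2)], [sin(θ/2), cos(θ/2)]]; θ = 0.707, cos(θ/2) ≈ 0.938167, sin(θ/2) ≈ 0.346184.
With a = amp(|10⟩) = (-0.1806 - 0.3128i) and b = amp(|11⟩) = (0.6201 - 0.08163i):
new amp(|10⟩) = (0.938167)·a + (-0.346184)·b = (-0.3841 - 0.2652i)
new amp(|11⟩) = (0.346184)·a + (0.938167)·b = (0.5192 - 0.1849i)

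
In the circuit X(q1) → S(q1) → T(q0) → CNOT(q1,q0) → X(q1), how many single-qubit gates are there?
4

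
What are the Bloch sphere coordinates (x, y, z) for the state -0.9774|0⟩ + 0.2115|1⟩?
(-0.4134, 0, 0.9106)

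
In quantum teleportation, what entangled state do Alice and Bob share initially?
Bell state |Φ+⟩ = (|00⟩ + |11⟩)/√2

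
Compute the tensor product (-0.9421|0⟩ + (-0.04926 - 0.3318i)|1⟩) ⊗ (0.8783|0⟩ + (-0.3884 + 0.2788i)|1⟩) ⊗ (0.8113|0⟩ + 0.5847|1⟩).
-0.6713|000⟩ - 0.4838|001⟩ + (0.2969 - 0.2131i)|010⟩ + (0.2139 - 0.1536i)|011⟩ + (-0.0351 - 0.2364i)|100⟩ + (-0.0253 - 0.1704i)|101⟩ + (0.09057 + 0.09341i)|110⟩ + (0.06527 + 0.06732i)|111⟩

amp(|b₁b₂…⟩) = product of the factor amplitudes for bits b₁, b₂, …; only kets whose every factor amplitude is nonzero survive.
|000⟩: (-0.9421)(0.8783)(0.8113) = -0.6713
|001⟩: (-0.9421)(0.8783)(0.5847) = -0.4838
|010⟩: (-0.9421)(-0.3884 + 0.2788i)(0.8113) = (0.2969 - 0.2131i)
|011⟩: (-0.9421)(-0.3884 + 0.2788i)(0.5847) = (0.2139 - 0.1536i)
|100⟩: (-0.04926 - 0.3318i)(0.8783)(0.8113) = (-0.0351 - 0.2364i)
|101⟩: (-0.04926 - 0.3318i)(0.8783)(0.5847) = (-0.0253 - 0.1704i)
|110⟩: (-0.04926 - 0.3318i)(-0.3884 + 0.2788i)(0.8113) = (0.09057 + 0.09341i)
|111⟩: (-0.04926 - 0.3318i)(-0.3884 + 0.2788i)(0.5847) = (0.06527 + 0.06732i)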